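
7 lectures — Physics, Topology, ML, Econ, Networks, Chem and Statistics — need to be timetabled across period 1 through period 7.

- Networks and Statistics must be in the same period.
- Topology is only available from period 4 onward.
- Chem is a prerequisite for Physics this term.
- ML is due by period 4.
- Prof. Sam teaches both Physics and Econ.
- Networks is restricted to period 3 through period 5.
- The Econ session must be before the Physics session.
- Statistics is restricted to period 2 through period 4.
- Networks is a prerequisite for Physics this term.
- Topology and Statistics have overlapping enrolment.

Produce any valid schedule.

ML=period 1; Econ=period 1; Chem=period 1; Statistics=period 3; Physics=period 4; Topology=period 4; Networks=period 3

Checking: Econ(period 1) before Physics(period 4); Chem(period 1) before Physics(period 4); Networks(period 3) before Physics(period 4); Physics(period 4) != Econ(period 1); Topology(period 4) != Statistics(period 3); Networks = Statistics = period 3; ML=period 1 in [period 1,period 4]; Statistics=period 3 in [period 2,period 4]; Topology=period 4 in [period 4,period 7]; Networks=period 3 in [period 3,period 5].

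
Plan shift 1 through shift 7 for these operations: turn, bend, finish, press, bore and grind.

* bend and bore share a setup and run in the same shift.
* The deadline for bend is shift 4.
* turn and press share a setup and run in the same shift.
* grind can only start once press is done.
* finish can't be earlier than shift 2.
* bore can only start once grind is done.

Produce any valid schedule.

grind in shift 2; finish in shift 2; bend in shift 3; turn in shift 1; bore in shift 3; press in shift 1

Checking: press(shift 1) before grind(shift 2); grind(shift 2) before bore(shift 3); bend = bore = shift 3; turn = press = shift 1; bend=shift 3 in [shift 1,shift 4]; finish=shift 2 in [shift 2,shift 7].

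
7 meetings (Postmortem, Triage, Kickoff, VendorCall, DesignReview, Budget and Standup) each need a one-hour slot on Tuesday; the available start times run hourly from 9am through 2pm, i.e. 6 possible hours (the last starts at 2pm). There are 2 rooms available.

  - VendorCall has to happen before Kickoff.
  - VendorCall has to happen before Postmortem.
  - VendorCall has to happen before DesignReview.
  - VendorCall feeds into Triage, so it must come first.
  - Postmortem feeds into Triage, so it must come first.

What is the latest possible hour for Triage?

2pm

Precedence pushes Triage to at least 11am.
Triage at 2pm is achievable: Triage -> 2pm, Standup -> 11am, DesignReview -> 11am, Kickoff -> 10am, Budget -> 9am, Postmortem -> 10am, VendorCall -> 9am.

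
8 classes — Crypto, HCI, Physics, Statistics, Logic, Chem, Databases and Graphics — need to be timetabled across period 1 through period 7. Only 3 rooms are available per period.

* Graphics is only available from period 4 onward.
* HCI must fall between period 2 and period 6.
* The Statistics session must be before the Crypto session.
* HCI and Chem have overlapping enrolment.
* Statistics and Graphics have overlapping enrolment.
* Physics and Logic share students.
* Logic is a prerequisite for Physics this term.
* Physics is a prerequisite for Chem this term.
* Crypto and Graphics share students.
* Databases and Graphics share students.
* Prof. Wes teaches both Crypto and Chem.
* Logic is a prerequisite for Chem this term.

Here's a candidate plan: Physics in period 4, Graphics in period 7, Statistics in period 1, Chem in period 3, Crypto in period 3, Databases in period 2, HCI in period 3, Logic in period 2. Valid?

Invalid. Prof. Wes teaches both Crypto and Chem.

Logic is a prerequisite for Chem this term — holds.
Crypto and Graphics share students — holds.
Physics and Logic share students — holds.
Prof. Wes teaches both Crypto and Chem — violated.
Logic is a prerequisite for Physics this term — holds.
Statistics and Graphics have overlapping enrolment — holds.
Only 3 rooms are available per period — holds.
Physics is a prerequisite for Chem this term — violated.
Databases and Graphics share students — holds.
Graphics is only available from period 4 onward — holds.
HCI and Chem have overlapping enrolment — violated.
The Statistics session must be before the Crypto session — holds.
HCI must fall between period 2 and period 6 — holds.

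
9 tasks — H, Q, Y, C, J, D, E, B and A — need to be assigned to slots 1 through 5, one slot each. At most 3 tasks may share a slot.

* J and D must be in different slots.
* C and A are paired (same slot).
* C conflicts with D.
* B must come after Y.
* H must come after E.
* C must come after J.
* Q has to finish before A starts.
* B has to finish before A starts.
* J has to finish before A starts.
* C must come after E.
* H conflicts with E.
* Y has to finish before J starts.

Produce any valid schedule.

A -> 3; E -> 1; J -> 2; D -> 4; B -> 2; H -> 2; Y -> 1; C -> 3; Q -> 1

Checking: B(2) before A(3); J(2) before C(3); E(1) before C(3); Q(1) before A(3); Y(1) before B(2); Y(1) before J(2); E(1) before H(2); J(2) before A(3); C(3) != D(4); J(2) != D(4); H(2) != E(1); C = A = 3; max 3 per slot (cap 3).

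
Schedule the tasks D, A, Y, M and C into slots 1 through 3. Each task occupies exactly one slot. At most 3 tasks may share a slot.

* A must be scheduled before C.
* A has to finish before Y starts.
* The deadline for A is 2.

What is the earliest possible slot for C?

2

Precedence pushes C to at least 2.
C at 2 is achievable: D -> 1, C -> 2, Y -> 2, M -> 1, A -> 1.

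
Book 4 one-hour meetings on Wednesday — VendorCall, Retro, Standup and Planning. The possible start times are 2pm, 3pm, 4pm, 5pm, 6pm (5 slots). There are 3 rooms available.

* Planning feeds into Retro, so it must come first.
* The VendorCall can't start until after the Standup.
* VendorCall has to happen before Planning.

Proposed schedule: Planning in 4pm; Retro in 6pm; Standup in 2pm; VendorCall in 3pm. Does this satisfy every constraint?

Valid

Planning feeds into Retro, so it must come first — holds.
VendorCall has to happen before Planning — holds.
There are 3 rooms available — holds.
The VendorCall can't start until after the Standup — holds.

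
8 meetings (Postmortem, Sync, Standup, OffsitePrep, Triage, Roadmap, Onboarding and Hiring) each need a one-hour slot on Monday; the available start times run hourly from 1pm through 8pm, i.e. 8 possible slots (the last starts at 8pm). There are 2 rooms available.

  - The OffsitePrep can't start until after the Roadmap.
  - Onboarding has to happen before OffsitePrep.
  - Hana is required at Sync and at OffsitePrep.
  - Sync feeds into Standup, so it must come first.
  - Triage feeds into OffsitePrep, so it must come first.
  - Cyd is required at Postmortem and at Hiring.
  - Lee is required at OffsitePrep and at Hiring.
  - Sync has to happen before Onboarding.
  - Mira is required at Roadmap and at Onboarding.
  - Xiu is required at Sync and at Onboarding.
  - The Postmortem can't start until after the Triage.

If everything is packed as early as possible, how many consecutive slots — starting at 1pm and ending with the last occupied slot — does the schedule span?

The precedence chain requires at least 3 distinct slots.
With at most 2 per slot and 8 meetings, at least 4 slots are needed.
4 works (last occupied slot: 4pm): for example Sync -> 1pm, Roadmap -> 1pm, Postmortem -> 3pm, OffsitePrep -> 3pm, Onboarding -> 2pm, Triage -> 2pm, Hiring -> 4pm, Standup -> 4pm.

4 slots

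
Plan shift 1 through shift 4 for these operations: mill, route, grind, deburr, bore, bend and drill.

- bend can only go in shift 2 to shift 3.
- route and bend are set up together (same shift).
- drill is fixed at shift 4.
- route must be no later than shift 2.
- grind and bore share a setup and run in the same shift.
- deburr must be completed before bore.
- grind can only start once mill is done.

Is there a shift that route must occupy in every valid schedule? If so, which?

Route must be in the same shift as bend, which can't be before shift 2, so route is at least shift 2; route's own window allows nothing later than shift 2.
So route is pinned to shift 2.

shift 2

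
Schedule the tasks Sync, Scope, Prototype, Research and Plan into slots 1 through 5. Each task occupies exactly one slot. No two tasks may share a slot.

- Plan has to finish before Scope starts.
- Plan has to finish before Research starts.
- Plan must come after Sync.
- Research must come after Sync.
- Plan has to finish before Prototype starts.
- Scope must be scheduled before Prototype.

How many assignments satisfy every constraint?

3

Enumerating: Scope -> 3; Prototype -> 4; Sync -> 1; Research -> 5; Plan -> 2 | Prototype=5, Plan=2, Research=4, Sync=1, Scope=3 | Plan -> 2; Scope -> 4; Research -> 3; Sync -> 1; Prototype -> 5.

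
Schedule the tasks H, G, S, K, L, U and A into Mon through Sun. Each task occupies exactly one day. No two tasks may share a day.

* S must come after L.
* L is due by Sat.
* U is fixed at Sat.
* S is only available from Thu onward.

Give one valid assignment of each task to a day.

L in Mon; H in Tue; S in Thu; A in Sun; G in Wed; K in Fri; U in Sat

Checking: L(Mon) before S(Thu); S=Thu in [Thu,Sun]; U=Sat in [Sat,Sat]; L=Mon in [Mon,Sat]; max 1 per day (cap 1).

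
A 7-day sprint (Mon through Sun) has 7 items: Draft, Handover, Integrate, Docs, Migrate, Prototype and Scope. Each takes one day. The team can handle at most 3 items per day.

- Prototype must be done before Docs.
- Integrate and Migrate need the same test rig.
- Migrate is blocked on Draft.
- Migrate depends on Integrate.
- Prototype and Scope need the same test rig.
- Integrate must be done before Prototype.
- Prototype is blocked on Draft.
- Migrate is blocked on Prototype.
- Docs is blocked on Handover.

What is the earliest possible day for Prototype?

Precedence pushes Prototype to at least Tue; downstream work caps Prototype at Sat.
Prototype at Tue is achievable: Prototype in Tue; Integrate in Mon; Scope in Wed; Migrate in Wed; Docs in Wed; Handover in Mon; Draft in Mon.

Tue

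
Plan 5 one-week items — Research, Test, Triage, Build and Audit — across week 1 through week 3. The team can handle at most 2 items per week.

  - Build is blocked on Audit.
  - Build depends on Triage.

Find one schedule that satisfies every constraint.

Build in week 2; Test in week 3; Triage in week 1; Research in week 2; Audit in week 1

Checking: Triage(week 1) before Build(week 2); Audit(week 1) before Build(week 2); max 2 per week (cap 2).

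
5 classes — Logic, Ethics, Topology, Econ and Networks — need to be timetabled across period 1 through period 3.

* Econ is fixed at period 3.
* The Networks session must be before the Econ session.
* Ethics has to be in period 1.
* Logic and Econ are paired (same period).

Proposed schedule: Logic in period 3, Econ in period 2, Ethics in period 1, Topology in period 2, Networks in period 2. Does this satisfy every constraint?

Ethics has to be in period 1 — holds.
The Networks session must be before the Econ session — violated.
Logic and Econ are paired (same period) — violated.
Econ is fixed at period 3 — violated.

No. Logic and Econ are paired (same period) is not satisfied.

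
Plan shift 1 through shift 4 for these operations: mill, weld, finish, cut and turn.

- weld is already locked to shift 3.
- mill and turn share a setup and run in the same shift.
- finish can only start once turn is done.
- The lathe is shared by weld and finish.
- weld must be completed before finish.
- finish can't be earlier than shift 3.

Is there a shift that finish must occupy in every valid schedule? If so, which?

shift 4

finish's window is shift 3–shift 4.
weld is fixed at shift 3, and finish can't share a shift with weld.
So finish must be shift 4.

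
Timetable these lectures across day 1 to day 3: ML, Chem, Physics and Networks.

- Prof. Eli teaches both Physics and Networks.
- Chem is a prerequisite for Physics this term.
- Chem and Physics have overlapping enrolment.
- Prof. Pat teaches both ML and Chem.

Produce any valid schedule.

Chem -> day 1, ML -> day 2, Physics -> day 2, Networks -> day 1

Checking: Chem(day 1) before Physics(day 2); ML(day 2) != Chem(day 1); Physics(day 2) != Networks(day 1); Chem(day 1) != Physics(day 2).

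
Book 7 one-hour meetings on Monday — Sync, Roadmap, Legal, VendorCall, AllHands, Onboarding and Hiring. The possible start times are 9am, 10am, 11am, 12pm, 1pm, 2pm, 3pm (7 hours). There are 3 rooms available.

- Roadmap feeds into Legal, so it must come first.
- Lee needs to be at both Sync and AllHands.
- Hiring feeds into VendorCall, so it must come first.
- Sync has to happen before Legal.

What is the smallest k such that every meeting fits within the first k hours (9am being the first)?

3 hours

The precedence chain requires at least 2 distinct hours.
With at most 3 per hour and 7 meetings, at least 3 hours are needed.
3 works (last occupied hour: 11am): for example Roadmap -> 9am; Onboarding -> 11am; VendorCall -> 10am; Hiring -> 9am; Sync -> 9am; AllHands -> 10am; Legal -> 10am.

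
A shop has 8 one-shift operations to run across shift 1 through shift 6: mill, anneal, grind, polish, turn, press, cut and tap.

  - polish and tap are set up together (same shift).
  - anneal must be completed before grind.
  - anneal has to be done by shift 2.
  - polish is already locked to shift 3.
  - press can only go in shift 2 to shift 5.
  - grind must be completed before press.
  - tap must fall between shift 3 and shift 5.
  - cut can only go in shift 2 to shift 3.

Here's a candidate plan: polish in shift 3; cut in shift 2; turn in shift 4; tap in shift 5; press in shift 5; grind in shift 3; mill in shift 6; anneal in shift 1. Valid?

No. polish and tap are set up together (same shift) is not satisfied.

anneal has to be done by shift 2 — holds.
tap must fall between shift 3 and shift 5 — holds.
anneal must be completed before grind — holds.
grind must be completed before press — holds.
polish and tap are set up together (same shift) — violated.
press can only go in shift 2 to shift 5 — holds.
polish is already locked to shift 3 — holds.
cut can only go in shift 2 to shift 3 — holds.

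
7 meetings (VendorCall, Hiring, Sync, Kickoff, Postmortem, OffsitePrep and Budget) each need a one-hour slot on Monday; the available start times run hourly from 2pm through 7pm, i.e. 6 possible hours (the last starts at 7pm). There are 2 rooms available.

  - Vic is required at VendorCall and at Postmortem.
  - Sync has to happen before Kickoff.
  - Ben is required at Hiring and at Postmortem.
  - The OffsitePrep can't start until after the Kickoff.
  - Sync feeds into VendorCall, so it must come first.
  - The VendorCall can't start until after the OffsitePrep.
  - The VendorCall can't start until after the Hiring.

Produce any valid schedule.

Budget=4pm, Postmortem=3pm, Kickoff=3pm, Sync=2pm, VendorCall=5pm, OffsitePrep=4pm, Hiring=2pm

Checking: Sync(2pm) before VendorCall(5pm); Hiring(2pm) before VendorCall(5pm); Kickoff(3pm) before OffsitePrep(4pm); OffsitePrep(4pm) before VendorCall(5pm); Sync(2pm) before Kickoff(3pm); Hiring(2pm) != Postmortem(3pm); VendorCall(5pm) != Postmortem(3pm); max 2 per hour (cap 2).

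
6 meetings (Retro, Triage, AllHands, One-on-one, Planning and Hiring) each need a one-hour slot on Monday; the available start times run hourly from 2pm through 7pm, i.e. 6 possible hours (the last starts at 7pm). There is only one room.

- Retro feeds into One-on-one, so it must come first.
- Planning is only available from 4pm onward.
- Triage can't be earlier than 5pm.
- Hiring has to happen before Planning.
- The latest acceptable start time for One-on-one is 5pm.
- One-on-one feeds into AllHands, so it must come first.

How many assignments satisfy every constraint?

25

Splitting on Retro: it can be 2pm (17), 3pm (8). Listing each branch's schedules as (Triage, AllHands, One-on-one, Planning, Hiring):
Retro=2pm: (5pm,4pm,3pm,7pm,6pm) (5pm,6pm,3pm,7pm,4pm) (5pm,6pm,4pm,7pm,3pm) (5pm,7pm,3pm,6pm,4pm) (5pm,7pm,4pm,6pm,3pm) (6pm,4pm,3pm,7pm,5pm) (6pm,5pm,3pm,7pm,4pm) (6pm,5pm,4pm,7pm,3pm) (6pm,7pm,3pm,5pm,4pm) (6pm,7pm,4pm,5pm,3pm) (6pm,7pm,5pm,4pm,3pm) (7pm,4pm,3pm,6pm,5pm) (7pm,5pm,3pm,6pm,4pm) (7pm,5pm,4pm,6pm,3pm) (7pm,6pm,3pm,5pm,4pm) (7pm,6pm,4pm,5pm,3pm) (7pm,6pm,5pm,4pm,3pm) — 17.
Retro=3pm: (5pm,6pm,4pm,7pm,2pm) (5pm,7pm,4pm,6pm,2pm) (6pm,5pm,4pm,7pm,2pm) (6pm,7pm,4pm,5pm,2pm) (6pm,7pm,5pm,4pm,2pm) (7pm,5pm,4pm,6pm,2pm) (7pm,6pm,4pm,5pm,2pm) (7pm,6pm,5pm,4pm,2pm) — 8.
Summing: 17 + 8 = 25.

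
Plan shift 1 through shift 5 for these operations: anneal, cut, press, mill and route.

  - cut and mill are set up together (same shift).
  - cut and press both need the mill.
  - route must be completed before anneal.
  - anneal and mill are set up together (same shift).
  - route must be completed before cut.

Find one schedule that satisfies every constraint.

mill=shift 2; anneal=shift 2; press=shift 1; route=shift 1; cut=shift 2

Checking: route(shift 1) before cut(shift 2); route(shift 1) before anneal(shift 2); cut(shift 2) != press(shift 1); anneal = mill = shift 2; cut = mill = shift 2.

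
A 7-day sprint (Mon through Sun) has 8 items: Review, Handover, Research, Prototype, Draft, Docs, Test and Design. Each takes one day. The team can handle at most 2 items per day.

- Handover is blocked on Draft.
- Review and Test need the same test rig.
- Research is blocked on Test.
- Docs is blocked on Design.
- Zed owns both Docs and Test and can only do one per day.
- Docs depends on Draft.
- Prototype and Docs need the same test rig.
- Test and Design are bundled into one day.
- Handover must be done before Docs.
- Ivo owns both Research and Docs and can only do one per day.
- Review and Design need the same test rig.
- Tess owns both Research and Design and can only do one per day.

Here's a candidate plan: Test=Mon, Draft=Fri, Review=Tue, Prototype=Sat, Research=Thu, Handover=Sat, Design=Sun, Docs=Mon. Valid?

No — it violates: Docs is blocked on Design

Review and Design need the same test rig — holds.
Handover must be done before Docs — violated.
Test and Design are bundled into one day — violated.
Ivo owns both Research and Docs and can only do one per day — holds.
Docs depends on Draft — violated.
Tess owns both Research and Design and can only do one per day — holds.
Docs is blocked on Design — violated.
The team can handle at most 2 items per day — holds.
Review and Test need the same test rig — holds.
Research is blocked on Test — holds.
Zed owns both Docs and Test and can only do one per day — violated.
Handover is blocked on Draft — holds.
Prototype and Docs need the same test rig — holds.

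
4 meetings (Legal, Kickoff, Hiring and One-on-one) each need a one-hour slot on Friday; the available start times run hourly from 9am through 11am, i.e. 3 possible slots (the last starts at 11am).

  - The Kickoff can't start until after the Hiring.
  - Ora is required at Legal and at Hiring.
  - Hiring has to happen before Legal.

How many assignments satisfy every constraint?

15

Splitting on Legal: it can be 10am (6), 11am (9). Listing each branch's schedules as (Kickoff, Hiring, One-on-one):
Legal=10am: (10am,9am,9am) (10am,9am,10am) (10am,9am,11am) (11am,9am,9am) (11am,9am,10am) (11am,9am,11am) — 6.
Legal=11am: (10am,9am,9am) (10am,9am,10am) (10am,9am,11am) (11am,9am,9am) (11am,9am,10am) (11am,9am,11am) (11am,10am,9am) (11am,10am,10am) (11am,10am,11am) — 9.
Summing: 6 + 9 = 15.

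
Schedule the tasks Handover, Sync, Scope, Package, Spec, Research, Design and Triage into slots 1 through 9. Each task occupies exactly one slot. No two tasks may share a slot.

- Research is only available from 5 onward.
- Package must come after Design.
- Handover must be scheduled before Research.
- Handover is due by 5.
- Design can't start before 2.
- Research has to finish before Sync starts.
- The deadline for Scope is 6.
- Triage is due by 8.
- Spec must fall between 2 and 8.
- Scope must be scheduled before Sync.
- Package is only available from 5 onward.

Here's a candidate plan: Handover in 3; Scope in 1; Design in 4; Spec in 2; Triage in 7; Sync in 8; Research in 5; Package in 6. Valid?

Scope must be scheduled before Sync — holds.
Design can't start before 2 — holds.
No two tasks may share a slot — holds.
Handover must be scheduled before Research — holds.
Spec must fall between 2 and 8 — holds.
Package is only available from 5 onward — holds.
The deadline for Scope is 6 — holds.
Triage is due by 8 — holds.
Research is only available from 5 onward — holds.
Package must come after Design — holds.
Research has to finish before Sync starts — holds.
Handover is due by 5 — holds.

Yes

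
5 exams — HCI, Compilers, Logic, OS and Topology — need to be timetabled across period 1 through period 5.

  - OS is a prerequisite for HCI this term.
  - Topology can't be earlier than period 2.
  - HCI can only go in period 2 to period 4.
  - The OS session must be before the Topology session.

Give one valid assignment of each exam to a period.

Logic=period 1, Compilers=period 1, OS=period 1, Topology=period 2, HCI=period 2

Checking: OS(period 1) before HCI(period 2); OS(period 1) before Topology(period 2); HCI=period 2 in [period 2,period 4]; Topology=period 2 in [period 2,period 5].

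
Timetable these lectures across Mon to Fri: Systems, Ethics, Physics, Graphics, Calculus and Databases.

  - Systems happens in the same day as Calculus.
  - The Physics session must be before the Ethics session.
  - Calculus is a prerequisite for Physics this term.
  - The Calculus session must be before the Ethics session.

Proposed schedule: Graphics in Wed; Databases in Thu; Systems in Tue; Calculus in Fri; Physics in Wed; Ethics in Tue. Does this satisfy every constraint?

The Calculus session must be before the Ethics session — violated.
The Physics session must be before the Ethics session — violated.
Calculus is a prerequisite for Physics this term — violated.
Systems happens in the same day as Calculus — violated.

Invalid. The Calculus session must be before the Ethics session.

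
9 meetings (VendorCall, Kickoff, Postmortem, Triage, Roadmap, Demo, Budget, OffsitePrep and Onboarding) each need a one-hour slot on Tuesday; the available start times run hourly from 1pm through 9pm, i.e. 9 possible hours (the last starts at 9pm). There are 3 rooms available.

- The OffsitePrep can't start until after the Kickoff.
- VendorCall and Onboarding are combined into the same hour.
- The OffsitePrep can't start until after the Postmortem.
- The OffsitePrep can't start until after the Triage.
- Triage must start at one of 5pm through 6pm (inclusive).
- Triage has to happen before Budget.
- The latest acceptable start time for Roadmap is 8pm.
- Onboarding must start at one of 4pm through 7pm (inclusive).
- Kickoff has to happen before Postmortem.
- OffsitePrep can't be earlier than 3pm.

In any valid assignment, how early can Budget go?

6pm

Precedence pushes Budget to at least 6pm.
Budget at 6pm is achievable: OffsitePrep -> 6pm; Onboarding -> 4pm; Demo -> 1pm; VendorCall -> 4pm; Budget -> 6pm; Postmortem -> 2pm; Triage -> 5pm; Roadmap -> 1pm; Kickoff -> 1pm.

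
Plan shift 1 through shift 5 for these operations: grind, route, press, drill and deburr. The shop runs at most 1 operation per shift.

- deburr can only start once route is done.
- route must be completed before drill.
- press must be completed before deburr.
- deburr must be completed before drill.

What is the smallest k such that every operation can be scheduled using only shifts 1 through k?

The precedence chain requires at least 3 distinct shifts.
With at most 1 per shift and 5 operations, at least 5 shifts are needed.
5 works (last occupied shift: shift 5): for example grind -> shift 5; route -> shift 1; drill -> shift 4; deburr -> shift 3; press -> shift 2.

5 shifts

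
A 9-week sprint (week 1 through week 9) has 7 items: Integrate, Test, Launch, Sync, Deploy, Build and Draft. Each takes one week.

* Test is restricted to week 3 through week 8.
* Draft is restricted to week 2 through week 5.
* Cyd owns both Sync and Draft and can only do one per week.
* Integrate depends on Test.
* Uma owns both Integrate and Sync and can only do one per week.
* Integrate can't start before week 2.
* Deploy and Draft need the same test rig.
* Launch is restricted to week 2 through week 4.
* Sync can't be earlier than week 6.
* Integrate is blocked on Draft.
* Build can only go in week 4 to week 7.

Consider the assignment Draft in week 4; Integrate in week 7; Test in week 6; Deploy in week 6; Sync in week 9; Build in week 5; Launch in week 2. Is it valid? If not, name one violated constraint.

Yes, all constraints hold

Launch is restricted to week 2 through week 4 — holds.
Sync can't be earlier than week 6 — holds.
Integrate can't start before week 2 — holds.
Integrate depends on Test — holds.
Integrate is blocked on Draft — holds.
Cyd owns both Sync and Draft and can only do one per week — holds.
Build can only go in week 4 to week 7 — holds.
Uma owns both Integrate and Sync and can only do one per week — holds.
Draft is restricted to week 2 through week 5 — holds.
Deploy and Draft need the same test rig — holds.
Test is restricted to week 3 through week 8 — holds.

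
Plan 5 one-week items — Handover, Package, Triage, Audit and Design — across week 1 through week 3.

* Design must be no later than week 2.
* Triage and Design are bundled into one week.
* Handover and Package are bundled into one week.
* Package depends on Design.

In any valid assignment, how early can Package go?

Precedence pushes Package to at least week 2.
Package at week 2 is achievable: Audit in week 1; Triage in week 1; Design in week 1; Handover in week 2; Package in week 2.

week 2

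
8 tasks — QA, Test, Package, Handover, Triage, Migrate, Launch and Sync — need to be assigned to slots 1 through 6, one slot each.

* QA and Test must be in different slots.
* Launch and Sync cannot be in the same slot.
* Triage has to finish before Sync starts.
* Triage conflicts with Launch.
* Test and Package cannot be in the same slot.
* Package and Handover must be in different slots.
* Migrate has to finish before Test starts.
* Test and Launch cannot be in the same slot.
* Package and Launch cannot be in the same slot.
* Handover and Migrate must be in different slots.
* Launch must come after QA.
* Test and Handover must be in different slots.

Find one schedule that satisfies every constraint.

Launch in 3, Migrate in 1, Triage in 1, Test in 2, Package in 1, Handover in 3, Sync in 2, QA in 1

Checking: Migrate(1) before Test(2); Triage(1) before Sync(2); QA(1) before Launch(3); QA(1) != Test(2); Triage(1) != Launch(3); Test(2) != Launch(3); Test(2) != Handover(3); Package(1) != Handover(3); Handover(3) != Migrate(1); Test(2) != Package(1); Package(1) != Launch(3); Launch(3) != Sync(2).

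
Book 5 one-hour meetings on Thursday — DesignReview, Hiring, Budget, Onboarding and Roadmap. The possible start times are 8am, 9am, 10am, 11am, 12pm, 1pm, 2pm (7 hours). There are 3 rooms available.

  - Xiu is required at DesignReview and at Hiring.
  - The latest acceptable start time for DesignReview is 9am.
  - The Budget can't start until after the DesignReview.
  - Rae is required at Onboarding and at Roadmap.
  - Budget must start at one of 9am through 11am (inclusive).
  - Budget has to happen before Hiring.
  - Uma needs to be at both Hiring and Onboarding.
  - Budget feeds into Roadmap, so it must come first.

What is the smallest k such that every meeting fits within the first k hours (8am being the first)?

3

The precedence chain requires at least 3 distinct hours.
With at most 3 per hour and 5 meetings, at least 2 hours are needed.
3 works (last occupied hour: 10am): for example Hiring=10am, DesignReview=8am, Budget=9am, Onboarding=8am, Roadmap=10am.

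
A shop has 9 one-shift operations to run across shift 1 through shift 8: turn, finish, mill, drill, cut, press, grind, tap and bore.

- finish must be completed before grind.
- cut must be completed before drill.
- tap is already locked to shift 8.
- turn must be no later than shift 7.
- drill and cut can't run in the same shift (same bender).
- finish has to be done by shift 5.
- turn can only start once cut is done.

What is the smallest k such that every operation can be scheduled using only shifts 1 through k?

8

The precedence chain requires at least 2 distinct shifts.
tap can't be placed before shift 8, so the schedule must run through at least shift 8.
8 works (last occupied shift: shift 8): for example tap=shift 8; press=shift 1; grind=shift 2; turn=shift 2; bore=shift 1; drill=shift 2; finish=shift 1; cut=shift 1; mill=shift 1.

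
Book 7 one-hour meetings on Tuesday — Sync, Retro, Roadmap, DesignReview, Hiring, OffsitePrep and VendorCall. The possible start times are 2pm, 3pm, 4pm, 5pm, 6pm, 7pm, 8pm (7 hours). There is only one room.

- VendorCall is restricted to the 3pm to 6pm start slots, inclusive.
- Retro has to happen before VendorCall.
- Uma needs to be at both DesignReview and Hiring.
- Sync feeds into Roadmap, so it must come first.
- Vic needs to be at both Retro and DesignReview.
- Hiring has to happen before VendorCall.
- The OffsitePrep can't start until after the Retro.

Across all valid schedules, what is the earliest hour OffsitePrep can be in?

Precedence pushes OffsitePrep to at least 3pm.
OffsitePrep at 3pm is achievable: DesignReview=8pm, Sync=6pm, OffsitePrep=3pm, Retro=2pm, Roadmap=7pm, Hiring=4pm, VendorCall=5pm.

3pm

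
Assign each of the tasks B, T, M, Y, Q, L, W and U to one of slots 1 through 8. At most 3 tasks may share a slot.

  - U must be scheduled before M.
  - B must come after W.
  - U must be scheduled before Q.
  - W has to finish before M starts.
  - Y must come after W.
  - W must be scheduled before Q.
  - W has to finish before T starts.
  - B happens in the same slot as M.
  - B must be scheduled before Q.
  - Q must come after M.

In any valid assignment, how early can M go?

2

Precedence pushes M to at least 2; downstream work caps M at 7.
M at 2 is achievable: Y=3; Q=3; T=2; L=1; W=1; M=2; U=1; B=2.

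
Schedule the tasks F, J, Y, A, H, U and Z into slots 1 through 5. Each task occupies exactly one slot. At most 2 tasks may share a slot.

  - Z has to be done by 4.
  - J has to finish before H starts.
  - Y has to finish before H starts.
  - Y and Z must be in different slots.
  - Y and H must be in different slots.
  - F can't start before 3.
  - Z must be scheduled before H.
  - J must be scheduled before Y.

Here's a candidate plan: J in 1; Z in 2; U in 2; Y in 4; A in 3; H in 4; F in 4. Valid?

Z must be scheduled before H — holds.
F can't start before 3 — holds.
At most 2 tasks may share a slot — violated.
Y and Z must be in different slots — holds.
Y has to finish before H starts — violated.
J must be scheduled before Y — holds.
Z has to be done by 4 — holds.
J has to finish before H starts — holds.
Y and H must be in different slots — violated.

No. Y and H must be in different slots is not satisfied.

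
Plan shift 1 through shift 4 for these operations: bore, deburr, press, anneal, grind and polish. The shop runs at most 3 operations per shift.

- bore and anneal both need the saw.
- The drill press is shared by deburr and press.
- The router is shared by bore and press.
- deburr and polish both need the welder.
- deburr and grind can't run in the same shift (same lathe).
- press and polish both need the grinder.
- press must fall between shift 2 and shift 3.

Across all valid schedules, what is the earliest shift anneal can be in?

anneal at shift 1 is achievable: deburr in shift 1, polish in shift 3, grind in shift 2, bore in shift 3, press in shift 2, anneal in shift 1.

shift 1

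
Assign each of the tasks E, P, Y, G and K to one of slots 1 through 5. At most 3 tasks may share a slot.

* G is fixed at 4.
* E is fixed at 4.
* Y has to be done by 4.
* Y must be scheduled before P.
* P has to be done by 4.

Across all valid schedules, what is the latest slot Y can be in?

3

Y's own window allows nothing later than 4; downstream work caps Y at 3.
Y at 3 is achievable: G in 4, K in 1, E in 4, Y in 3, P in 4.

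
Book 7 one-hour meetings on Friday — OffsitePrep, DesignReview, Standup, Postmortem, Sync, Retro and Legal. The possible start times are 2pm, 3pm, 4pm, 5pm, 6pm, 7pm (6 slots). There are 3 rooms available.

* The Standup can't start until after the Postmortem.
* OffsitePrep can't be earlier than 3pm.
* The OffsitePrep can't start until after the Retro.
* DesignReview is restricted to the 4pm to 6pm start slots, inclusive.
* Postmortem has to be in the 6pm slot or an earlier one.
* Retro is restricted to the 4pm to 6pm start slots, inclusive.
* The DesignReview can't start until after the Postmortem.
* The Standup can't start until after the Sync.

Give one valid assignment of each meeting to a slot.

DesignReview -> 4pm, Postmortem -> 2pm, Retro -> 4pm, Sync -> 2pm, Legal -> 2pm, OffsitePrep -> 5pm, Standup -> 3pm

Checking: Postmortem(2pm) before DesignReview(4pm); Postmortem(2pm) before Standup(3pm); Retro(4pm) before OffsitePrep(5pm); Sync(2pm) before Standup(3pm); OffsitePrep=5pm in [3pm,7pm]; Retro=4pm in [4pm,6pm]; DesignReview=4pm in [4pm,6pm]; Postmortem=2pm in [2pm,6pm]; max 3 per slot (cap 3).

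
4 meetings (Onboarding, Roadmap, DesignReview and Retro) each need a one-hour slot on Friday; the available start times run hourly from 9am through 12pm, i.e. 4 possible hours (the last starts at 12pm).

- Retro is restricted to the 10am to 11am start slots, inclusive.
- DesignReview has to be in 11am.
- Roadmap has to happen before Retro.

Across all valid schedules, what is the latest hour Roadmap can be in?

10am

Downstream work caps Roadmap at 10am.
Roadmap at 10am is achievable: DesignReview=11am, Roadmap=10am, Retro=11am, Onboarding=9am.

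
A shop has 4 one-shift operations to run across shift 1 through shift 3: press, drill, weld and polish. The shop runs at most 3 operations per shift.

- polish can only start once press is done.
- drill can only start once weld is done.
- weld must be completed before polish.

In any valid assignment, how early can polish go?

shift 2

Precedence pushes polish to at least shift 2.
polish at shift 2 is achievable: polish -> shift 2; drill -> shift 2; press -> shift 1; weld -> shift 1.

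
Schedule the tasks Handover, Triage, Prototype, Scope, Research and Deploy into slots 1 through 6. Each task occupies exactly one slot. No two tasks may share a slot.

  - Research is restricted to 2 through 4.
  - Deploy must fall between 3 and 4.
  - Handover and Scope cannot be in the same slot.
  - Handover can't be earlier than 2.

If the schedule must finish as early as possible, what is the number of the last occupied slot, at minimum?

With at most 1 per slot and 6 tasks, at least 6 slots are needed.
Deploy can't be placed before 3, so the schedule must run through at least slot 3.
6 works (last occupied slot: 6): for example Scope in 6, Triage in 1, Prototype in 5, Research in 2, Deploy in 3, Handover in 4.

6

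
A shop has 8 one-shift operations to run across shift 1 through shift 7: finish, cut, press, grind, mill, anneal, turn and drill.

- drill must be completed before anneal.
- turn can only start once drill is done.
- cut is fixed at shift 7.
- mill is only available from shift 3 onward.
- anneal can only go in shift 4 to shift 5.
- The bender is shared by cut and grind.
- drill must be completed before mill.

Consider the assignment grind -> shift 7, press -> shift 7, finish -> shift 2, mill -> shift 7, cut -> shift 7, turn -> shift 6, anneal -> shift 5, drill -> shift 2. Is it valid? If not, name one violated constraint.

drill must be completed before anneal — holds.
cut is fixed at shift 7 — holds.
mill is only available from shift 3 onward — holds.
drill must be completed before mill — holds.
The bender is shared by cut and grind — violated.
anneal can only go in shift 4 to shift 5 — holds.
turn can only start once drill is done — holds.

No. The bender is shared by cut and grind is not satisfied.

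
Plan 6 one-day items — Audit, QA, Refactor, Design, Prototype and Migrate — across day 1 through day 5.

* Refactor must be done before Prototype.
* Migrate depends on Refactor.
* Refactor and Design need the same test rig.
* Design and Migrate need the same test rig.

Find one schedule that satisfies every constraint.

QA in day 1, Refactor in day 1, Design in day 3, Audit in day 1, Migrate in day 2, Prototype in day 2

Checking: Refactor(day 1) before Prototype(day 2); Refactor(day 1) before Migrate(day 2); Refactor(day 1) != Design(day 3); Design(day 3) != Migrate(day 2).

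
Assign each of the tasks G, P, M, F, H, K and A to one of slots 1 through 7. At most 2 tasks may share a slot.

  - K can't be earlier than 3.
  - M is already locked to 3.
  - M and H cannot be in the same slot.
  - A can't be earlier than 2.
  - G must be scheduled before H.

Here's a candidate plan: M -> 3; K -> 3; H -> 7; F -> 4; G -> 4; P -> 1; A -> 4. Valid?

M is already locked to 3 — holds.
M and H cannot be in the same slot — holds.
G must be scheduled before H — holds.
K can't be earlier than 3 — holds.
At most 2 tasks may share a slot — violated.
A can't be earlier than 2 — holds.

Invalid. At most 2 tasks may share a slot.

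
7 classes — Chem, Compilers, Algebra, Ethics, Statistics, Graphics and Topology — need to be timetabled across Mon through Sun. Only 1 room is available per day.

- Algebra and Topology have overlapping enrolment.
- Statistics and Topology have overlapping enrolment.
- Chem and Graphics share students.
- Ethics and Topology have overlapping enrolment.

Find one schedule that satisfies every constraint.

Compilers in Tue, Topology in Sun, Statistics in Fri, Algebra in Wed, Ethics in Thu, Graphics in Sat, Chem in Mon

Checking: Ethics(Thu) != Topology(Sun); Algebra(Wed) != Topology(Sun); Chem(Mon) != Graphics(Sat); Statistics(Fri) != Topology(Sun); max 1 per day (cap 1).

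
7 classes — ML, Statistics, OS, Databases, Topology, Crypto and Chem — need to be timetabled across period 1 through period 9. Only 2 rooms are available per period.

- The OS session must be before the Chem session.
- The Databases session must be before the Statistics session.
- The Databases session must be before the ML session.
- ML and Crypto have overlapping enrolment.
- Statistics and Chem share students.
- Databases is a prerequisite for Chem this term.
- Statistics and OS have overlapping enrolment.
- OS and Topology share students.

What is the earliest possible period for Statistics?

period 2

Precedence pushes Statistics to at least period 2.
Statistics at period 2 is achievable: Topology -> period 3; ML -> period 2; OS -> period 1; Crypto -> period 4; Chem -> period 3; Statistics -> period 2; Databases -> period 1.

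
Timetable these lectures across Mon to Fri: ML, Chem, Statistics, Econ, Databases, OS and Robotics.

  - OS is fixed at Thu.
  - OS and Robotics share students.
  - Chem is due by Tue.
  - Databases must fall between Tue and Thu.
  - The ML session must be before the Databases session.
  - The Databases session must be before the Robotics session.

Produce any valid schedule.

Databases in Tue; Robotics in Wed; ML in Mon; Statistics in Mon; Econ in Mon; OS in Thu; Chem in Mon

Checking: ML(Mon) before Databases(Tue); Databases(Tue) before Robotics(Wed); OS(Thu) != Robotics(Wed); Chem=Mon in [Mon,Tue]; OS=Thu in [Thu,Thu]; Databases=Tue in [Tue,Thu].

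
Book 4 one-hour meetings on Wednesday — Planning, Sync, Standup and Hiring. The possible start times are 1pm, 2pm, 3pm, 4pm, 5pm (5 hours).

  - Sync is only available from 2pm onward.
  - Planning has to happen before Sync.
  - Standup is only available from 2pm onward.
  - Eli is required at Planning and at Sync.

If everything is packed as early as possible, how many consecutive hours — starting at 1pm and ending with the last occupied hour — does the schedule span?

The precedence chain requires at least 2 distinct hours.
2 works (last occupied hour: 2pm): for example Standup in 2pm; Sync in 2pm; Planning in 1pm; Hiring in 1pm.

2 hours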